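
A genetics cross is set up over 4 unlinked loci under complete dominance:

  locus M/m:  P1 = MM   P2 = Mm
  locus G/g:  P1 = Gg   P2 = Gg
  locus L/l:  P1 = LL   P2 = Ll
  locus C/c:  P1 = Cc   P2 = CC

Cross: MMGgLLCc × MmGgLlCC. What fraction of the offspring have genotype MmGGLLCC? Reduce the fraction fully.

P(MmGGLLCC) = 1/32

MMGgLLCc gametes: MGLC×4, MGLc×4, MgLC×4, MgLc×4
MmGgLlCC gametes: MGLC×2, MGlC×2, MgLC×2, MglC×2, mGLC×2, mGlC×2, mgLC×2, mglC×2
MMGgLLCc×MmGgLlCC grid (16·16=256): MMGGLLCC=8 MMGGLLCc=8 MMGGLlCC=8 MMGGLlCc=8 MMGgLLCC=16 MMGgLLCc=16 MMGgLlCC=16 MMGgLlCc=16 MMggLLCC=8 MMggLLCc=8 MMggLlCC=8 MMggLlCc=8 MmGGLLCC=8 MmGGLLCc=8 MmGGLlCC=8 MmGGLlCc=8 MmGgLLCC=16 MmGgLLCc=16 MmGgLlCC=16 MmGgLlCc=16 MmggLLCC=8 MmggLLCc=8 MmggLlCC=8 MmggLlCc=8
MmGGLLCC hits 8/256; gcd=8; 8÷8/256÷8 = 1/32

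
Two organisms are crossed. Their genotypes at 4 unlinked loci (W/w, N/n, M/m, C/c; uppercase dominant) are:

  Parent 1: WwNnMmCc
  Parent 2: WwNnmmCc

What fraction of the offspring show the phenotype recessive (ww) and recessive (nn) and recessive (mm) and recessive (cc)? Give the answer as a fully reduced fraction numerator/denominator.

WwNnMmCc gametes: WNMC×1, WNMc×1, WNmC×1, WNmc×1, WnMC×1, WnMc×1, WnmC×1, Wnmc×1, wNMC×1, wNMc×1, wNmC×1, wNmc×1, wnMC×1, wnMc×1, wnmC×1, wnmc×1
WwNnmmCc gametes: WNmC×2, WNmc×2, WnmC×2, Wnmc×2, wNmC×2, wNmc×2, wnmC×2, wnmc×2
WwNnMmCc×WwNnmmCc grid (16·16=256): WWNNMmCC=2 WWNNMmCc=4 WWNNMmcc=2 WWNNmmCC=2 WWNNmmCc=4 WWNNmmcc=2 WWNnMmCC=4 WWNnMmCc=8 WWNnMmcc=4 WWNnmmCC=4 WWNnmmCc=8 WWNnmmcc=4 WWnnMmCC=2 WWnnMmCc=4 WWnnMmcc=2 WWnnmmCC=2 WWnnmmCc=4 WWnnmmcc=2 WwNNMmCC=4 WwNNMmCc=8 WwNNMmcc=4 WwNNmmCC=4 WwNNmmCc=8 WwNNmmcc=4 WwNnMmCC=8 WwNnMmCc=16 WwNnMmcc=8 WwNnmmCC=8 WwNnmmCc=16 WwNnmmcc=8 WwnnMmCC=4 WwnnMmCc=8 WwnnMmcc=4 WwnnmmCC=4 WwnnmmCc=8 Wwnnmmcc=4 wwNNMmCC=2 wwNNMmCc=4 wwNNMmcc=2 wwNNmmCC=2 wwNNmmCc=4 wwNNmmcc=2 wwNnMmCC=4 wwNnMmCc=8 wwNnMmcc=4 wwNnmmCC=4 wwNnmmCc=8 wwNnmmcc=4 wwnnMmCC=2 wwnnMmCc=4 wwnnMmcc=2 wwnnmmCC=2 wwnnmmCc=4 wwnnmmcc=2
ww nn mm cc hits 2/256; gcd=2; 2÷2/256÷2 = 1/128

P(ww nn mm cc) = 1/128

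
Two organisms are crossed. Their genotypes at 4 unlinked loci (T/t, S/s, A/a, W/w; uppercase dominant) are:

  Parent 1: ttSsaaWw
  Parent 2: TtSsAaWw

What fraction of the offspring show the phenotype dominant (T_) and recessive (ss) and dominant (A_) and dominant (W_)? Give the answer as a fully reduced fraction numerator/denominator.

P(T_ ss A_ W_) = 3/64

ttSsaaWw gametes: tSaW×4, tSaw×4, tsaW×4, tsaw×4
TtSsAaWw gametes: TSAW×1, TSAw×1, TSaW×1, TSaw×1, TsAW×1, TsAw×1, TsaW×1, Tsaw×1, tSAW×1, tSAw×1, tSaW×1, tSaw×1, tsAW×1, tsAw×1, tsaW×1, tsaw×1
ttSsaaWw×TtSsAaWw grid (16·16=256): TtSSAaWW=4 TtSSAaWw=8 TtSSAaww=4 TtSSaaWW=4 TtSSaaWw=8 TtSSaaww=4 TtSsAaWW=8 TtSsAaWw=16 TtSsAaww=8 TtSsaaWW=8 TtSsaaWw=16 TtSsaaww=8 TtssAaWW=4 TtssAaWw=8 TtssAaww=4 TtssaaWW=4 TtssaaWw=8 Ttssaaww=4 ttSSAaWW=4 ttSSAaWw=8 ttSSAaww=4 ttSSaaWW=4 ttSSaaWw=8 ttSSaaww=4 ttSsAaWW=8 ttSsAaWw=16 ttSsAaww=8 ttSsaaWW=8 ttSsaaWw=16 ttSsaaww=8 ttssAaWW=4 ttssAaWw=8 ttssAaww=4 ttssaaWW=4 ttssaaWw=8 ttssaaww=4
T_ ss A_ W_ hits 12/256; gcd=4; 12÷4/256÷4 = 3/64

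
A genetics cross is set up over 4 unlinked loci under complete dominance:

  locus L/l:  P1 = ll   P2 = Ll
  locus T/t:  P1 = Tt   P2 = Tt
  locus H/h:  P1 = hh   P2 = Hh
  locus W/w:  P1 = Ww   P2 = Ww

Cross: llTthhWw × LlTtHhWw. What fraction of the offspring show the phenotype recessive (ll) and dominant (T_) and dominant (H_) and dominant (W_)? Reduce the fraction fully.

llTthhWw gametes: lThW×4, lThw×4, lthW×4, lthw×4
LlTtHhWw gametes: LTHW×1, LTHw×1, LThW×1, LThw×1, LtHW×1, LtHw×1, LthW×1, Lthw×1, lTHW×1, lTHw×1, lThW×1, lThw×1, ltHW×1, ltHw×1, lthW×1, lthw×1
llTthhWw×LlTtHhWw grid (16·16=256): LlTTHhWW=4 LlTTHhWw=8 LlTTHhww=4 LlTThhWW=4 LlTThhWw=8 LlTThhww=4 LlTtHhWW=8 LlTtHhWw=16 LlTtHhww=8 LlTthhWW=8 LlTthhWw=16 LlTthhww=8 LlttHhWW=4 LlttHhWw=8 LlttHhww=4 LltthhWW=4 LltthhWw=8 Lltthhww=4 llTTHhWW=4 llTTHhWw=8 llTTHhww=4 llTThhWW=4 llTThhWw=8 llTThhww=4 llTtHhWW=8 llTtHhWw=16 llTtHhww=8 llTthhWW=8 llTthhWw=16 llTthhww=8 llttHhWW=4 llttHhWw=8 llttHhww=4 lltthhWW=4 lltthhWw=8 lltthhww=4
ll T_ H_ W_ hits 36/256; gcd=4; 36÷4/256÷4 = 9/64

P(ll T_ H_ W_) = 9/64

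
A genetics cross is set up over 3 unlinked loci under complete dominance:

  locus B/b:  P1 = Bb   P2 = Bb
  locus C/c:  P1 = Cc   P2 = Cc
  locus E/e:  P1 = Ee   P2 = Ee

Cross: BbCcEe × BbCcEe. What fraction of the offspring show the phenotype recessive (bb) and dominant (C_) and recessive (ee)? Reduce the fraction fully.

BbCcEe gametes: BCE×1, BCe×1, BcE×1, Bce×1, bCE×1, bCe×1, bcE×1, bce×1
BbCcEe gametes: BCE×1, BCe×1, BcE×1, Bce×1, bCE×1, bCe×1, bcE×1, bce×1
BbCcEe×BbCcEe grid (8·8=64): BBCCEE=1 BBCCEe=2 BBCCee=1 BBCcEE=2 BBCcEe=4 BBCcee=2 BBccEE=1 BBccEe=2 BBccee=1 BbCCEE=2 BbCCEe=4 BbCCee=2 BbCcEE=4 BbCcEe=8 BbCcee=4 BbccEE=2 BbccEe=4 Bbccee=2 bbCCEE=1 bbCCEe=2 bbCCee=1 bbCcEE=2 bbCcEe=4 bbCcee=2 bbccEE=1 bbccEe=2 bbccee=1
bb C_ ee hits 3/64; gcd=1; 3÷1/64÷1 = 3/64

P(bb C_ ee) = 3/64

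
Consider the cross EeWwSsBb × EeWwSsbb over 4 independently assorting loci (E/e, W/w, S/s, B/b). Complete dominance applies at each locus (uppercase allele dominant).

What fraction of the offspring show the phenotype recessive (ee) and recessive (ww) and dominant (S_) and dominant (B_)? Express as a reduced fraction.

P(ee ww S_ B_) = 3/128

EeWwSsBb gametes: EWSB×1, EWSb×1, EWsB×1, EWsb×1, EwSB×1, EwSb×1, EwsB×1, Ewsb×1, eWSB×1, eWSb×1, eWsB×1, eWsb×1, ewSB×1, ewSb×1, ewsB×1, ewsb×1
EeWwSsbb gametes: EWSb×2, EWsb×2, EwSb×2, Ewsb×2, eWSb×2, eWsb×2, ewSb×2, ewsb×2
EeWwSsBb×EeWwSsbb grid (16·16=256): EEWWSSBb=2 EEWWSSbb=2 EEWWSsBb=4 EEWWSsbb=4 EEWWssBb=2 EEWWssbb=2 EEWwSSBb=4 EEWwSSbb=4 EEWwSsBb=8 EEWwSsbb=8 EEWwssBb=4 EEWwssbb=4 EEwwSSBb=2 EEwwSSbb=2 EEwwSsBb=4 EEwwSsbb=4 EEwwssBb=2 EEwwssbb=2 EeWWSSBb=4 EeWWSSbb=4 EeWWSsBb=8 EeWWSsbb=8 EeWWssBb=4 EeWWssbb=4 EeWwSSBb=8 EeWwSSbb=8 EeWwSsBb=16 EeWwSsbb=16 EeWwssBb=8 EeWwssbb=8 EewwSSBb=4 EewwSSbb=4 EewwSsBb=8 EewwSsbb=8 EewwssBb=4 Eewwssbb=4 eeWWSSBb=2 eeWWSSbb=2 eeWWSsBb=4 eeWWSsbb=4 eeWWssBb=2 eeWWssbb=2 eeWwSSBb=4 eeWwSSbb=4 eeWwSsBb=8 eeWwSsbb=8 eeWwssBb=4 eeWwssbb=4 eewwSSBb=2 eewwSSbb=2 eewwSsBb=4 eewwSsbb=4 eewwssBb=2 eewwssbb=2
ee ww S_ B_ hits 6/256; gcd=2; 6÷2/256÷2 = 3/128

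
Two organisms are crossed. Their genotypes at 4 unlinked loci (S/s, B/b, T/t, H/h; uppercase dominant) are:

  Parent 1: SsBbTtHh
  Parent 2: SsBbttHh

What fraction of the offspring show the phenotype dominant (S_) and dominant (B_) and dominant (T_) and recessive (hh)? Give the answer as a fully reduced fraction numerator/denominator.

P(S_ B_ T_ hh) = 9/128

SsBbTtHh gametes: SBTH×1, SBTh×1, SBtH×1, SBth×1, SbTH×1, SbTh×1, SbtH×1, Sbth×1, sBTH×1, sBTh×1, sBtH×1, sBth×1, sbTH×1, sbTh×1, sbtH×1, sbth×1
SsBbttHh gametes: SBtH×2, SBth×2, SbtH×2, Sbth×2, sBtH×2, sBth×2, sbtH×2, sbth×2
SsBbTtHh×SsBbttHh grid (16·16=256): SSBBTtHH=2 SSBBTtHh=4 SSBBTthh=2 SSBBttHH=2 SSBBttHh=4 SSBBtthh=2 SSBbTtHH=4 SSBbTtHh=8 SSBbTthh=4 SSBbttHH=4 SSBbttHh=8 SSBbtthh=4 SSbbTtHH=2 SSbbTtHh=4 SSbbTthh=2 SSbbttHH=2 SSbbttHh=4 SSbbtthh=2 SsBBTtHH=4 SsBBTtHh=8 SsBBTthh=4 SsBBttHH=4 SsBBttHh=8 SsBBtthh=4 SsBbTtHH=8 SsBbTtHh=16 SsBbTthh=8 SsBbttHH=8 SsBbttHh=16 SsBbtthh=8 SsbbTtHH=4 SsbbTtHh=8 SsbbTthh=4 SsbbttHH=4 SsbbttHh=8 Ssbbtthh=4 ssBBTtHH=2 ssBBTtHh=4 ssBBTthh=2 ssBBttHH=2 ssBBttHh=4 ssBBtthh=2 ssBbTtHH=4 ssBbTtHh=8 ssBbTthh=4 ssBbttHH=4 ssBbttHh=8 ssBbtthh=4 ssbbTtHH=2 ssbbTtHh=4 ssbbTthh=2 ssbbttHH=2 ssbbttHh=4 ssbbtthh=2
S_ B_ T_ hh hits 18/256; gcd=2; 18÷2/256÷2 = 9/128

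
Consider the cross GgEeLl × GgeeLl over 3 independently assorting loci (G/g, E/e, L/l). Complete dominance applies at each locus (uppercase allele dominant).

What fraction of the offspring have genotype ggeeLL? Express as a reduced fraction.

GgEeLl gametes: GEL×1, GEl×1, GeL×1, Gel×1, gEL×1, gEl×1, geL×1, gel×1
GgeeLl gametes: GeL×2, Gel×2, geL×2, gel×2
GgEeLl×GgeeLl grid (8·8=64): GGEeLL=2 GGEeLl=4 GGEell=2 GGeeLL=2 GGeeLl=4 GGeell=2 GgEeLL=4 GgEeLl=8 GgEell=4 GgeeLL=4 GgeeLl=8 Ggeell=4 ggEeLL=2 ggEeLl=4 ggEell=2 ggeeLL=2 ggeeLl=4 ggeell=2
ggeeLL hits 2/64; gcd=2; 2÷2/64÷2 = 1/32

P(ggeeLL) = 1/32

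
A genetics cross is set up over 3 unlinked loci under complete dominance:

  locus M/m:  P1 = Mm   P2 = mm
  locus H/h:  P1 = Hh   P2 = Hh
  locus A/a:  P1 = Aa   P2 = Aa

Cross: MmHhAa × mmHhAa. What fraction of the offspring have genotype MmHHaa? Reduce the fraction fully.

MmHhAa gametes: MHA×1, MHa×1, MhA×1, Mha×1, mHA×1, mHa×1, mhA×1, mha×1
mmHhAa gametes: mHA×2, mHa×2, mhA×2, mha×2
MmHhAa×mmHhAa grid (8·8=64): MmHHAA=2 MmHHAa=4 MmHHaa=2 MmHhAA=4 MmHhAa=8 MmHhaa=4 MmhhAA=2 MmhhAa=4 Mmhhaa=2 mmHHAA=2 mmHHAa=4 mmHHaa=2 mmHhAA=4 mmHhAa=8 mmHhaa=4 mmhhAA=2 mmhhAa=4 mmhhaa=2
MmHHaa hits 2/64; gcd=2; 2÷2/64÷2 = 1/32

P(MmHHaa) = 1/32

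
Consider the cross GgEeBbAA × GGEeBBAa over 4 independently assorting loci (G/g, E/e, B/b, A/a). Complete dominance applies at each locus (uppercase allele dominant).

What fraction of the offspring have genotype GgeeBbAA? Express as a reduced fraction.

GgEeBbAA gametes: GEBA×2, GEbA×2, GeBA×2, GebA×2, gEBA×2, gEbA×2, geBA×2, gebA×2
GGEeBBAa gametes: GEBA×4, GEBa×4, GeBA×4, GeBa×4
GgEeBbAA×GGEeBBAa grid (16·16=256): GGEEBBAA=8 GGEEBBAa=8 GGEEBbAA=8 GGEEBbAa=8 GGEeBBAA=16 GGEeBBAa=16 GGEeBbAA=16 GGEeBbAa=16 GGeeBBAA=8 GGeeBBAa=8 GGeeBbAA=8 GGeeBbAa=8 GgEEBBAA=8 GgEEBBAa=8 GgEEBbAA=8 GgEEBbAa=8 GgEeBBAA=16 GgEeBBAa=16 GgEeBbAA=16 GgEeBbAa=16 GgeeBBAA=8 GgeeBBAa=8 GgeeBbAA=8 GgeeBbAa=8
GgeeBbAA hits 8/256; gcd=8; 8÷8/256÷8 = 1/32

P(GgeeBbAA) = 1/32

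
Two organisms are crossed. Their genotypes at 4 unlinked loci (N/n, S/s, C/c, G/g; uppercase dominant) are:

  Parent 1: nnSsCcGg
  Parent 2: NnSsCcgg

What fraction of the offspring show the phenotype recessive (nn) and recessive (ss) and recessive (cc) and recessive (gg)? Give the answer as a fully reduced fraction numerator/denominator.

nnSsCcGg gametes: nSCG×2, nSCg×2, nScG×2, nScg×2, nsCG×2, nsCg×2, nscG×2, nscg×2
NnSsCcgg gametes: NSCg×2, NScg×2, NsCg×2, Nscg×2, nSCg×2, nScg×2, nsCg×2, nscg×2
nnSsCcGg×NnSsCcgg grid (16·16=256): NnSSCCGg=4 NnSSCCgg=4 NnSSCcGg=8 NnSSCcgg=8 NnSSccGg=4 NnSSccgg=4 NnSsCCGg=8 NnSsCCgg=8 NnSsCcGg=16 NnSsCcgg=16 NnSsccGg=8 NnSsccgg=8 NnssCCGg=4 NnssCCgg=4 NnssCcGg=8 NnssCcgg=8 NnssccGg=4 Nnssccgg=4 nnSSCCGg=4 nnSSCCgg=4 nnSSCcGg=8 nnSSCcgg=8 nnSSccGg=4 nnSSccgg=4 nnSsCCGg=8 nnSsCCgg=8 nnSsCcGg=16 nnSsCcgg=16 nnSsccGg=8 nnSsccgg=8 nnssCCGg=4 nnssCCgg=4 nnssCcGg=8 nnssCcgg=8 nnssccGg=4 nnssccgg=4
nn ss cc gg hits 4/256; gcd=4; 4÷4/256÷4 = 1/64

P(nn ss cc gg) = 1/64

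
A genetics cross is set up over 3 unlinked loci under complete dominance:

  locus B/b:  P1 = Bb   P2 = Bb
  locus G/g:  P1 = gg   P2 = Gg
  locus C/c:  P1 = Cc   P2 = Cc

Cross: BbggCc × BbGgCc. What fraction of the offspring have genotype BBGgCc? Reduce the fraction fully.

BbggCc gametes: BgC×2, Bgc×2, bgC×2, bgc×2
BbGgCc gametes: BGC×1, BGc×1, BgC×1, Bgc×1, bGC×1, bGc×1, bgC×1, bgc×1
BbggCc×BbGgCc grid (8·8=64): BBGgCC=2 BBGgCc=4 BBGgcc=2 BBggCC=2 BBggCc=4 BBggcc=2 BbGgCC=4 BbGgCc=8 BbGgcc=4 BbggCC=4 BbggCc=8 Bbggcc=4 bbGgCC=2 bbGgCc=4 bbGgcc=2 bbggCC=2 bbggCc=4 bbggcc=2
BBGgCc hits 4/64; gcd=4; 4÷4/64÷4 = 1/16

P(BBGgCc) = 1/16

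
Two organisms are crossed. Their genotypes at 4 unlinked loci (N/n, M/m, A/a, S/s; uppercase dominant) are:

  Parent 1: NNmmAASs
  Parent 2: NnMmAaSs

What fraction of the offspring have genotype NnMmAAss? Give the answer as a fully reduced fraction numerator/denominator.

NNmmAASs gametes: NmAS×8, NmAs×8
NnMmAaSs gametes: NMAS×1, NMAs×1, NMaS×1, NMas×1, NmAS×1, NmAs×1, NmaS×1, Nmas×1, nMAS×1, nMAs×1, nMaS×1, nMas×1, nmAS×1, nmAs×1, nmaS×1, nmas×1
NNmmAASs×NnMmAaSs grid (16·16=256): NNMmAASS=8 NNMmAASs=16 NNMmAAss=8 NNMmAaSS=8 NNMmAaSs=16 NNMmAass=8 NNmmAASS=8 NNmmAASs=16 NNmmAAss=8 NNmmAaSS=8 NNmmAaSs=16 NNmmAass=8 NnMmAASS=8 NnMmAASs=16 NnMmAAss=8 NnMmAaSS=8 NnMmAaSs=16 NnMmAass=8 NnmmAASS=8 NnmmAASs=16 NnmmAAss=8 NnmmAaSS=8 NnmmAaSs=16 NnmmAass=8
NnMmAAss hits 8/256; gcd=8; 8÷8/256÷8 = 1/32

P(NnMmAAss) = 1/32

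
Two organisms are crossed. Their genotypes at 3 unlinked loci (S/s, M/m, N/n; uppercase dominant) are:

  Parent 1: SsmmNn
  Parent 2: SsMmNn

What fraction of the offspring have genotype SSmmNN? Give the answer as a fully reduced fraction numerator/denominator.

P(SSmmNN) = 1/32

SsmmNn gametes: SmN×2, Smn×2, smN×2, smn×2
SsMmNn gametes: SMN×1, SMn×1, SmN×1, Smn×1, sMN×1, sMn×1, smN×1, smn×1
SsmmNn×SsMmNn grid (8·8=64): SSMmNN=2 SSMmNn=4 SSMmnn=2 SSmmNN=2 SSmmNn=4 SSmmnn=2 SsMmNN=4 SsMmNn=8 SsMmnn=4 SsmmNN=4 SsmmNn=8 Ssmmnn=4 ssMmNN=2 ssMmNn=4 ssMmnn=2 ssmmNN=2 ssmmNn=4 ssmmnn=2
SSmmNN hits 2/64; gcd=2; 2÷2/64÷2 = 1/32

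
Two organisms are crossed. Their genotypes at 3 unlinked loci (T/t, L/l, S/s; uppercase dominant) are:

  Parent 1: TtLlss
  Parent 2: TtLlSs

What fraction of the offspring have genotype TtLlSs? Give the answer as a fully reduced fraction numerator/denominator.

TtLlss gametes: TLs×2, Tls×2, tLs×2, tls×2
TtLlSs gametes: TLS×1, TLs×1, TlS×1, Tls×1, tLS×1, tLs×1, tlS×1, tls×1
TtLlss×TtLlSs grid (8·8=64): TTLLSs=2 TTLLss=2 TTLlSs=4 TTLlss=4 TTllSs=2 TTllss=2 TtLLSs=4 TtLLss=4 TtLlSs=8 TtLlss=8 TtllSs=4 Ttllss=4 ttLLSs=2 ttLLss=2 ttLlSs=4 ttLlss=4 ttllSs=2 ttllss=2
TtLlSs hits 8/64; gcd=8; 8÷8/64÷8 = 1/8

P(TtLlSs) = 1/8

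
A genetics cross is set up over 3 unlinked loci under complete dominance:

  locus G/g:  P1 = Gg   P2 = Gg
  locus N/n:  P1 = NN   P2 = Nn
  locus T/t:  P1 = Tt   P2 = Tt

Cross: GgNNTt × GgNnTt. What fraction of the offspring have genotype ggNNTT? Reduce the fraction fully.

GgNNTt gametes: GNT×2, GNt×2, gNT×2, gNt×2
GgNnTt gametes: GNT×1, GNt×1, GnT×1, Gnt×1, gNT×1, gNt×1, gnT×1, gnt×1
GgNNTt×GgNnTt grid (8·8=64): GGNNTT=2 GGNNTt=4 GGNNtt=2 GGNnTT=2 GGNnTt=4 GGNntt=2 GgNNTT=4 GgNNTt=8 GgNNtt=4 GgNnTT=4 GgNnTt=8 GgNntt=4 ggNNTT=2 ggNNTt=4 ggNNtt=2 ggNnTT=2 ggNnTt=4 ggNntt=2
ggNNTT hits 2/64; gcd=2; 2÷2/64÷2 = 1/32

P(ggNNTT) = 1/32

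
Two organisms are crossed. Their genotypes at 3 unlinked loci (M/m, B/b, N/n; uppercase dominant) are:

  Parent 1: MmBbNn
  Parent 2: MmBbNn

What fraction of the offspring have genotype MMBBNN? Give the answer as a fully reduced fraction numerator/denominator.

MmBbNn gametes: MBN×1, MBn×1, MbN×1, Mbn×1, mBN×1, mBn×1, mbN×1, mbn×1
MmBbNn gametes: MBN×1, MBn×1, MbN×1, Mbn×1, mBN×1, mBn×1, mbN×1, mbn×1
MmBbNn×MmBbNn grid (8·8=64): MMBBNN=1 MMBBNn=2 MMBBnn=1 MMBbNN=2 MMBbNn=4 MMBbnn=2 MMbbNN=1 MMbbNn=2 MMbbnn=1 MmBBNN=2 MmBBNn=4 MmBBnn=2 MmBbNN=4 MmBbNn=8 MmBbnn=4 MmbbNN=2 MmbbNn=4 Mmbbnn=2 mmBBNN=1 mmBBNn=2 mmBBnn=1 mmBbNN=2 mmBbNn=4 mmBbnn=2 mmbbNN=1 mmbbNn=2 mmbbnn=1
MMBBNN hits 1/64; gcd=1; 1÷1/64÷1 = 1/64

P(MMBBNN) = 1/64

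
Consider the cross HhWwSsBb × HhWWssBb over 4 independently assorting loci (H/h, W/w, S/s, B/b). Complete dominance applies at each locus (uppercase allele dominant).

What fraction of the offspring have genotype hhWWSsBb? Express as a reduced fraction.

HhWwSsBb gametes: HWSB×1, HWSb×1, HWsB×1, HWsb×1, HwSB×1, HwSb×1, HwsB×1, Hwsb×1, hWSB×1, hWSb×1, hWsB×1, hWsb×1, hwSB×1, hwSb×1, hwsB×1, hwsb×1
HhWWssBb gametes: HWsB×4, HWsb×4, hWsB×4, hWsb×4
HhWwSsBb×HhWWssBb grid (16·16=256): HHWWSsBB=4 HHWWSsBb=8 HHWWSsbb=4 HHWWssBB=4 HHWWssBb=8 HHWWssbb=4 HHWwSsBB=4 HHWwSsBb=8 HHWwSsbb=4 HHWwssBB=4 HHWwssBb=8 HHWwssbb=4 HhWWSsBB=8 HhWWSsBb=16 HhWWSsbb=8 HhWWssBB=8 HhWWssBb=16 HhWWssbb=8 HhWwSsBB=8 HhWwSsBb=16 HhWwSsbb=8 HhWwssBB=8 HhWwssBb=16 HhWwssbb=8 hhWWSsBB=4 hhWWSsBb=8 hhWWSsbb=4 hhWWssBB=4 hhWWssBb=8 hhWWssbb=4 hhWwSsBB=4 hhWwSsBb=8 hhWwSsbb=4 hhWwssBB=4 hhWwssBb=8 hhWwssbb=4
hhWWSsBb hits 8/256; gcd=8; 8÷8/256÷8 = 1/32

P(hhWWSsBb) = 1/32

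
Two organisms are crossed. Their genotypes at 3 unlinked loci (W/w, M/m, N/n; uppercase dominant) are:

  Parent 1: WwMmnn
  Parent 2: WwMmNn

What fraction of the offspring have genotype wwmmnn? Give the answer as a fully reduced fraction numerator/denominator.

WwMmnn gametes: WMn×2, Wmn×2, wMn×2, wmn×2
WwMmNn gametes: WMN×1, WMn×1, WmN×1, Wmn×1, wMN×1, wMn×1, wmN×1, wmn×1
WwMmnn×WwMmNn grid (8·8=64): WWMMNn=2 WWMMnn=2 WWMmNn=4 WWMmnn=4 WWmmNn=2 WWmmnn=2 WwMMNn=4 WwMMnn=4 WwMmNn=8 WwMmnn=8 WwmmNn=4 Wwmmnn=4 wwMMNn=2 wwMMnn=2 wwMmNn=4 wwMmnn=4 wwmmNn=2 wwmmnn=2
wwmmnn hits 2/64; gcd=2; 2÷2/64÷2 = 1/32

P(wwmmnn) = 1/32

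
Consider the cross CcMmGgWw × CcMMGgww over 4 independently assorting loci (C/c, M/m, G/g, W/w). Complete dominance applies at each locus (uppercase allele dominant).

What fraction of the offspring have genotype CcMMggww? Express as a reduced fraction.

P(CcMMggww) = 1/32

CcMmGgWw gametes: CMGW×1, CMGw×1, CMgW×1, CMgw×1, CmGW×1, CmGw×1, CmgW×1, Cmgw×1, cMGW×1, cMGw×1, cMgW×1, cMgw×1, cmGW×1, cmGw×1, cmgW×1, cmgw×1
CcMMGgww gametes: CMGw×4, CMgw×4, cMGw×4, cMgw×4
CcMmGgWw×CcMMGgww grid (16·16=256): CCMMGGWw=4 CCMMGGww=4 CCMMGgWw=8 CCMMGgww=8 CCMMggWw=4 CCMMggww=4 CCMmGGWw=4 CCMmGGww=4 CCMmGgWw=8 CCMmGgww=8 CCMmggWw=4 CCMmggww=4 CcMMGGWw=8 CcMMGGww=8 CcMMGgWw=16 CcMMGgww=16 CcMMggWw=8 CcMMggww=8 CcMmGGWw=8 CcMmGGww=8 CcMmGgWw=16 CcMmGgww=16 CcMmggWw=8 CcMmggww=8 ccMMGGWw=4 ccMMGGww=4 ccMMGgWw=8 ccMMGgww=8 ccMMggWw=4 ccMMggww=4 ccMmGGWw=4 ccMmGGww=4 ccMmGgWw=8 ccMmGgww=8 ccMmggWw=4 ccMmggww=4
CcMMggww hits 8/256; gcd=8; 8÷8/256÷8 = 1/32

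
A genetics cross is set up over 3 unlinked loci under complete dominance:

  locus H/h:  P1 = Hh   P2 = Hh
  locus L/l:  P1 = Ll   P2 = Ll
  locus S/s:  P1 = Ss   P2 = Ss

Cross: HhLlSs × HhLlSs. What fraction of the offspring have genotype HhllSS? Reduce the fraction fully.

P(HhllSS) = 1/32

HhLlSs gametes: HLS×1, HLs×1, HlS×1, Hls×1, hLS×1, hLs×1, hlS×1, hls×1
HhLlSs gametes: HLS×1, HLs×1, HlS×1, Hls×1, hLS×1, hLs×1, hlS×1, hls×1
HhLlSs×HhLlSs grid (8·8=64): HHLLSS=1 HHLLSs=2 HHLLss=1 HHLlSS=2 HHLlSs=4 HHLlss=2 HHllSS=1 HHllSs=2 HHllss=1 HhLLSS=2 HhLLSs=4 HhLLss=2 HhLlSS=4 HhLlSs=8 HhLlss=4 HhllSS=2 HhllSs=4 Hhllss=2 hhLLSS=1 hhLLSs=2 hhLLss=1 hhLlSS=2 hhLlSs=4 hhLlss=2 hhllSS=1 hhllSs=2 hhllss=1
HhllSS hits 2/64; gcd=2; 2÷2/64÷2 = 1/32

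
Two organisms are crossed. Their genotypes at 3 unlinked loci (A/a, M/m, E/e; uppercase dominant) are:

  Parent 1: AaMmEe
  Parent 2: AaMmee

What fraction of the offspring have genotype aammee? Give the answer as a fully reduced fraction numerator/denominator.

P(aammee) = 1/32

AaMmEe gametes: AME×1, AMe×1, AmE×1, Ame×1, aME×1, aMe×1, amE×1, ame×1
AaMmee gametes: AMe×2, Ame×2, aMe×2, ame×2
AaMmEe×AaMmee grid (8·8=64): AAMMEe=2 AAMMee=2 AAMmEe=4 AAMmee=4 AAmmEe=2 AAmmee=2 AaMMEe=4 AaMMee=4 AaMmEe=8 AaMmee=8 AammEe=4 Aammee=4 aaMMEe=2 aaMMee=2 aaMmEe=4 aaMmee=4 aammEe=2 aammee=2
aammee hits 2/64; gcd=2; 2÷2/64÷2 = 1/32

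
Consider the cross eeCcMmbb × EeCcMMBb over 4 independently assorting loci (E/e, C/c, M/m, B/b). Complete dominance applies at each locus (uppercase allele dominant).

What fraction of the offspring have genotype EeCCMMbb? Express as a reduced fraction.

P(EeCCMMbb) = 1/32

eeCcMmbb gametes: eCMb×4, eCmb×4, ecMb×4, ecmb×4
EeCcMMBb gametes: ECMB×2, ECMb×2, EcMB×2, EcMb×2, eCMB×2, eCMb×2, ecMB×2, ecMb×2
eeCcMmbb×EeCcMMBb grid (16·16=256): EeCCMMBb=8 EeCCMMbb=8 EeCCMmBb=8 EeCCMmbb=8 EeCcMMBb=16 EeCcMMbb=16 EeCcMmBb=16 EeCcMmbb=16 EeccMMBb=8 EeccMMbb=8 EeccMmBb=8 EeccMmbb=8 eeCCMMBb=8 eeCCMMbb=8 eeCCMmBb=8 eeCCMmbb=8 eeCcMMBb=16 eeCcMMbb=16 eeCcMmBb=16 eeCcMmbb=16 eeccMMBb=8 eeccMMbb=8 eeccMmBb=8 eeccMmbb=8
EeCCMMbb hits 8/256; gcd=8; 8÷8/256÷8 = 1/32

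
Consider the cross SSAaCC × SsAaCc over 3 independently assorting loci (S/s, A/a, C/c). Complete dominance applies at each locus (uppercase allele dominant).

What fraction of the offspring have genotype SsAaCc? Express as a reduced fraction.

P(SsAaCc) = 1/8

SSAaCC gametes: SAC×4, SaC×4
SsAaCc gametes: SAC×1, SAc×1, SaC×1, Sac×1, sAC×1, sAc×1, saC×1, sac×1
SSAaCC×SsAaCc grid (8·8=64): SSAACC=4 SSAACc=4 SSAaCC=8 SSAaCc=8 SSaaCC=4 SSaaCc=4 SsAACC=4 SsAACc=4 SsAaCC=8 SsAaCc=8 SsaaCC=4 SsaaCc=4
SsAaCc hits 8/64; gcd=8; 8÷8/64÷8 = 1/8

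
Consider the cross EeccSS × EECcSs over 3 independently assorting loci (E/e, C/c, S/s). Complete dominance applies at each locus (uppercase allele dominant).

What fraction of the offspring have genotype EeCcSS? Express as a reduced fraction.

EeccSS gametes: EcS×4, ecS×4
EECcSs gametes: ECS×2, ECs×2, EcS×2, Ecs×2
EeccSS×EECcSs grid (8·8=64): EECcSS=8 EECcSs=8 EEccSS=8 EEccSs=8 EeCcSS=8 EeCcSs=8 EeccSS=8 EeccSs=8
EeCcSS hits 8/64; gcd=8; 8÷8/64÷8 = 1/8

P(EeCcSS) = 1/8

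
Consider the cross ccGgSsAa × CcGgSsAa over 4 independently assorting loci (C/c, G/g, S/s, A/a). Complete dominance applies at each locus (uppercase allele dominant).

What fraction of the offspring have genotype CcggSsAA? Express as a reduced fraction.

P(CcggSsAA) = 1/64

ccGgSsAa gametes: cGSA×2, cGSa×2, cGsA×2, cGsa×2, cgSA×2, cgSa×2, cgsA×2, cgsa×2
CcGgSsAa gametes: CGSA×1, CGSa×1, CGsA×1, CGsa×1, CgSA×1, CgSa×1, CgsA×1, Cgsa×1, cGSA×1, cGSa×1, cGsA×1, cGsa×1, cgSA×1, cgSa×1, cgsA×1, cgsa×1
ccGgSsAa×CcGgSsAa grid (16·16=256): CcGGSSAA=2 CcGGSSAa=4 CcGGSSaa=2 CcGGSsAA=4 CcGGSsAa=8 CcGGSsaa=4 CcGGssAA=2 CcGGssAa=4 CcGGssaa=2 CcGgSSAA=4 CcGgSSAa=8 CcGgSSaa=4 CcGgSsAA=8 CcGgSsAa=16 CcGgSsaa=8 CcGgssAA=4 CcGgssAa=8 CcGgssaa=4 CcggSSAA=2 CcggSSAa=4 CcggSSaa=2 CcggSsAA=4 CcggSsAa=8 CcggSsaa=4 CcggssAA=2 CcggssAa=4 Ccggssaa=2 ccGGSSAA=2 ccGGSSAa=4 ccGGSSaa=2 ccGGSsAA=4 ccGGSsAa=8 ccGGSsaa=4 ccGGssAA=2 ccGGssAa=4 ccGGssaa=2 ccGgSSAA=4 ccGgSSAa=8 ccGgSSaa=4 ccGgSsAA=8 ccGgSsAa=16 ccGgSsaa=8 ccGgssAA=4 ccGgssAa=8 ccGgssaa=4 ccggSSAA=2 ccggSSAa=4 ccggSSaa=2 ccggSsAA=4 ccggSsAa=8 ccggSsaa=4 ccggssAA=2 ccggssAa=4 ccggssaa=2
CcggSsAA hits 4/256; gcd=4; 4÷4/256÷4 = 1/64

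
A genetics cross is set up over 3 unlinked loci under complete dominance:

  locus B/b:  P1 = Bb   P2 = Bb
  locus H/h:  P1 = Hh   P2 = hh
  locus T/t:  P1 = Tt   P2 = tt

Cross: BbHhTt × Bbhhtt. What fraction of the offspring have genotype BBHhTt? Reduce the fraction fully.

BbHhTt gametes: BHT×1, BHt×1, BhT×1, Bht×1, bHT×1, bHt×1, bhT×1, bht×1
Bbhhtt gametes: Bht×4, bht×4
BbHhTt×Bbhhtt grid (8·8=64): BBHhTt=4 BBHhtt=4 BBhhTt=4 BBhhtt=4 BbHhTt=8 BbHhtt=8 BbhhTt=8 Bbhhtt=8 bbHhTt=4 bbHhtt=4 bbhhTt=4 bbhhtt=4
BBHhTt hits 4/64; gcd=4; 4÷4/64÷4 = 1/16

P(BBHhTt) = 1/16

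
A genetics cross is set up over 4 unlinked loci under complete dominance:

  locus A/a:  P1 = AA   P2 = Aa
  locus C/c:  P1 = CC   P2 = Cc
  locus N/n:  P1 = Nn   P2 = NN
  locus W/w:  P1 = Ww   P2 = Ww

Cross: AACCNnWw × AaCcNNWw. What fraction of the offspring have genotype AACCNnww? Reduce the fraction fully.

P(AACCNnww) = 1/32

AACCNnWw gametes: ACNW×4, ACNw×4, ACnW×4, ACnw×4
AaCcNNWw gametes: ACNW×2, ACNw×2, AcNW×2, AcNw×2, aCNW×2, aCNw×2, acNW×2, acNw×2
AACCNnWw×AaCcNNWw grid (16·16=256): AACCNNWW=8 AACCNNWw=16 AACCNNww=8 AACCNnWW=8 AACCNnWw=16 AACCNnww=8 AACcNNWW=8 AACcNNWw=16 AACcNNww=8 AACcNnWW=8 AACcNnWw=16 AACcNnww=8 AaCCNNWW=8 AaCCNNWw=16 AaCCNNww=8 AaCCNnWW=8 AaCCNnWw=16 AaCCNnww=8 AaCcNNWW=8 AaCcNNWw=16 AaCcNNww=8 AaCcNnWW=8 AaCcNnWw=16 AaCcNnww=8
AACCNnww hits 8/256; gcd=8; 8÷8/256÷8 = 1/32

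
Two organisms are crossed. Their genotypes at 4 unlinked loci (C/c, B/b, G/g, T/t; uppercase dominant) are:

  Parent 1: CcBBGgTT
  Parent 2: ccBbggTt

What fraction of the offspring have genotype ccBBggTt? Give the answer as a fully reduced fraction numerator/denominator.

CcBBGgTT gametes: CBGT×4, CBgT×4, cBGT×4, cBgT×4
ccBbggTt gametes: cBgT×4, cBgt×4, cbgT×4, cbgt×4
CcBBGgTT×ccBbggTt grid (16·16=256): CcBBGgTT=16 CcBBGgTt=16 CcBBggTT=16 CcBBggTt=16 CcBbGgTT=16 CcBbGgTt=16 CcBbggTT=16 CcBbggTt=16 ccBBGgTT=16 ccBBGgTt=16 ccBBggTT=16 ccBBggTt=16 ccBbGgTT=16 ccBbGgTt=16 ccBbggTT=16 ccBbggTt=16
ccBBggTt hits 16/256; gcd=16; 16÷16/256÷16 = 1/16

P(ccBBggTt) = 1/16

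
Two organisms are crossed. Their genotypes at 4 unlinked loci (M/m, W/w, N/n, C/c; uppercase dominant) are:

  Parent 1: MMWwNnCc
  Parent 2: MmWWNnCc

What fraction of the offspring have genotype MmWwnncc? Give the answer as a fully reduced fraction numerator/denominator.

P(MmWwnncc) = 1/64

MMWwNnCc gametes: MWNC×2, MWNc×2, MWnC×2, MWnc×2, MwNC×2, MwNc×2, MwnC×2, Mwnc×2
MmWWNnCc gametes: MWNC×2, MWNc×2, MWnC×2, MWnc×2, mWNC×2, mWNc×2, mWnC×2, mWnc×2
MMWwNnCc×MmWWNnCc grid (16·16=256): MMWWNNCC=4 MMWWNNCc=8 MMWWNNcc=4 MMWWNnCC=8 MMWWNnCc=16 MMWWNncc=8 MMWWnnCC=4 MMWWnnCc=8 MMWWnncc=4 MMWwNNCC=4 MMWwNNCc=8 MMWwNNcc=4 MMWwNnCC=8 MMWwNnCc=16 MMWwNncc=8 MMWwnnCC=4 MMWwnnCc=8 MMWwnncc=4 MmWWNNCC=4 MmWWNNCc=8 MmWWNNcc=4 MmWWNnCC=8 MmWWNnCc=16 MmWWNncc=8 MmWWnnCC=4 MmWWnnCc=8 MmWWnncc=4 MmWwNNCC=4 MmWwNNCc=8 MmWwNNcc=4 MmWwNnCC=8 MmWwNnCc=16 MmWwNncc=8 MmWwnnCC=4 MmWwnnCc=8 MmWwnncc=4
MmWwnncc hits 4/256; gcd=4; 4÷4/256÷4 = 1/64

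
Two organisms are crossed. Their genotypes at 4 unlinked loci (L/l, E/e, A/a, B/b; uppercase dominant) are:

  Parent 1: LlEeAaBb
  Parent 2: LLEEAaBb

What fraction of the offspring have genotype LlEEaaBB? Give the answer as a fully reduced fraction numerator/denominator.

LlEeAaBb gametes: LEAB×1, LEAb×1, LEaB×1, LEab×1, LeAB×1, LeAb×1, LeaB×1, Leab×1, lEAB×1, lEAb×1, lEaB×1, lEab×1, leAB×1, leAb×1, leaB×1, leab×1
LLEEAaBb gametes: LEAB×4, LEAb×4, LEaB×4, LEab×4
LlEeAaBb×LLEEAaBb grid (16·16=256): LLEEAABB=4 LLEEAABb=8 LLEEAAbb=4 LLEEAaBB=8 LLEEAaBb=16 LLEEAabb=8 LLEEaaBB=4 LLEEaaBb=8 LLEEaabb=4 LLEeAABB=4 LLEeAABb=8 LLEeAAbb=4 LLEeAaBB=8 LLEeAaBb=16 LLEeAabb=8 LLEeaaBB=4 LLEeaaBb=8 LLEeaabb=4 LlEEAABB=4 LlEEAABb=8 LlEEAAbb=4 LlEEAaBB=8 LlEEAaBb=16 LlEEAabb=8 LlEEaaBB=4 LlEEaaBb=8 LlEEaabb=4 LlEeAABB=4 LlEeAABb=8 LlEeAAbb=4 LlEeAaBB=8 LlEeAaBb=16 LlEeAabb=8 LlEeaaBB=4 LlEeaaBb=8 LlEeaabb=4
LlEEaaBB hits 4/256; gcd=4; 4÷4/256÷4 = 1/64

P(LlEEaaBB) = 1/64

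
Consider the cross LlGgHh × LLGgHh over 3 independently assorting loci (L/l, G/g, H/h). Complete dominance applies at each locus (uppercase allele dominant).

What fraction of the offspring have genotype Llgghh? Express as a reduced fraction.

LlGgHh gametes: LGH×1, LGh×1, LgH×1, Lgh×1, lGH×1, lGh×1, lgH×1, lgh×1
LLGgHh gametes: LGH×2, LGh×2, LgH×2, Lgh×2
LlGgHh×LLGgHh grid (8·8=64): LLGGHH=2 LLGGHh=4 LLGGhh=2 LLGgHH=4 LLGgHh=8 LLGghh=4 LLggHH=2 LLggHh=4 LLgghh=2 LlGGHH=2 LlGGHh=4 LlGGhh=2 LlGgHH=4 LlGgHh=8 LlGghh=4 LlggHH=2 LlggHh=4 Llgghh=2
Llgghh hits 2/64; gcd=2; 2÷2/64÷2 = 1/32

P(Llgghh) = 1/32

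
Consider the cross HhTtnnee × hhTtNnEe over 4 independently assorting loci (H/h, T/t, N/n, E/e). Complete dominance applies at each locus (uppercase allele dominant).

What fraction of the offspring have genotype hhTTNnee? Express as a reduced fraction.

HhTtnnee gametes: HTne×4, Htne×4, hTne×4, htne×4
hhTtNnEe gametes: hTNE×2, hTNe×2, hTnE×2, hTne×2, htNE×2, htNe×2, htnE×2, htne×2
HhTtnnee×hhTtNnEe grid (16·16=256): HhTTNnEe=8 HhTTNnee=8 HhTTnnEe=8 HhTTnnee=8 HhTtNnEe=16 HhTtNnee=16 HhTtnnEe=16 HhTtnnee=16 HhttNnEe=8 HhttNnee=8 HhttnnEe=8 Hhttnnee=8 hhTTNnEe=8 hhTTNnee=8 hhTTnnEe=8 hhTTnnee=8 hhTtNnEe=16 hhTtNnee=16 hhTtnnEe=16 hhTtnnee=16 hhttNnEe=8 hhttNnee=8 hhttnnEe=8 hhttnnee=8
hhTTNnee hits 8/256; gcd=8; 8÷8/256÷8 = 1/32

P(hhTTNnee) = 1/32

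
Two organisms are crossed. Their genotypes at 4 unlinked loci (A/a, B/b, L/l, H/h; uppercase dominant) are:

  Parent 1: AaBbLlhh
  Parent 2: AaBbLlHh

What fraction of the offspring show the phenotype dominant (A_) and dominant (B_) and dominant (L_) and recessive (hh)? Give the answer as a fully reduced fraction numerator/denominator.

AaBbLlhh gametes: ABLh×2, ABlh×2, AbLh×2, Ablh×2, aBLh×2, aBlh×2, abLh×2, ablh×2
AaBbLlHh gametes: ABLH×1, ABLh×1, ABlH×1, ABlh×1, AbLH×1, AbLh×1, AblH×1, Ablh×1, aBLH×1, aBLh×1, aBlH×1, aBlh×1, abLH×1, abLh×1, ablH×1, ablh×1
AaBbLlhh×AaBbLlHh grid (16·16=256): AABBLLHh=2 AABBLLhh=2 AABBLlHh=4 AABBLlhh=4 AABBllHh=2 AABBllhh=2 AABbLLHh=4 AABbLLhh=4 AABbLlHh=8 AABbLlhh=8 AABbllHh=4 AABbllhh=4 AAbbLLHh=2 AAbbLLhh=2 AAbbLlHh=4 AAbbLlhh=4 AAbbllHh=2 AAbbllhh=2 AaBBLLHh=4 AaBBLLhh=4 AaBBLlHh=8 AaBBLlhh=8 AaBBllHh=4 AaBBllhh=4 AaBbLLHh=8 AaBbLLhh=8 AaBbLlHh=16 AaBbLlhh=16 AaBbllHh=8 AaBbllhh=8 AabbLLHh=4 AabbLLhh=4 AabbLlHh=8 AabbLlhh=8 AabbllHh=4 Aabbllhh=4 aaBBLLHh=2 aaBBLLhh=2 aaBBLlHh=4 aaBBLlhh=4 aaBBllHh=2 aaBBllhh=2 aaBbLLHh=4 aaBbLLhh=4 aaBbLlHh=8 aaBbLlhh=8 aaBbllHh=4 aaBbllhh=4 aabbLLHh=2 aabbLLhh=2 aabbLlHh=4 aabbLlhh=4 aabbllHh=2 aabbllhh=2
A_ B_ L_ hh hits 54/256; gcd=2; 54÷2/256÷2 = 27/128

P(A_ B_ L_ hh) = 27/128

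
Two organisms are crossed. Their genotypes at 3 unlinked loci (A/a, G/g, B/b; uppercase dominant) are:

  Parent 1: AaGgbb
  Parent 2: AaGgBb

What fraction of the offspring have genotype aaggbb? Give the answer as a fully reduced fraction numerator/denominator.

P(aaggbb) = 1/32

AaGgbb gametes: AGb×2, Agb×2, aGb×2, agb×2
AaGgBb gametes: AGB×1, AGb×1, AgB×1, Agb×1, aGB×1, aGb×1, agB×1, agb×1
AaGgbb×AaGgBb grid (8·8=64): AAGGBb=2 AAGGbb=2 AAGgBb=4 AAGgbb=4 AAggBb=2 AAggbb=2 AaGGBb=4 AaGGbb=4 AaGgBb=8 AaGgbb=8 AaggBb=4 Aaggbb=4 aaGGBb=2 aaGGbb=2 aaGgBb=4 aaGgbb=4 aaggBb=2 aaggbb=2
aaggbb hits 2/64; gcd=2; 2÷2/64÷2 = 1/32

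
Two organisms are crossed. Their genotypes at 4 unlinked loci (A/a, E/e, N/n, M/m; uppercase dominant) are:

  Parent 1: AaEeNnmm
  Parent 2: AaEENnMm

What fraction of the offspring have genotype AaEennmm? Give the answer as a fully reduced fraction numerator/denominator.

P(AaEennmm) = 1/32

AaEeNnmm gametes: AENm×2, AEnm×2, AeNm×2, Aenm×2, aENm×2, aEnm×2, aeNm×2, aenm×2
AaEENnMm gametes: AENM×2, AENm×2, AEnM×2, AEnm×2, aENM×2, aENm×2, aEnM×2, aEnm×2
AaEeNnmm×AaEENnMm grid (16·16=256): AAEENNMm=4 AAEENNmm=4 AAEENnMm=8 AAEENnmm=8 AAEEnnMm=4 AAEEnnmm=4 AAEeNNMm=4 AAEeNNmm=4 AAEeNnMm=8 AAEeNnmm=8 AAEennMm=4 AAEennmm=4 AaEENNMm=8 AaEENNmm=8 AaEENnMm=16 AaEENnmm=16 AaEEnnMm=8 AaEEnnmm=8 AaEeNNMm=8 AaEeNNmm=8 AaEeNnMm=16 AaEeNnmm=16 AaEennMm=8 AaEennmm=8 aaEENNMm=4 aaEENNmm=4 aaEENnMm=8 aaEENnmm=8 aaEEnnMm=4 aaEEnnmm=4 aaEeNNMm=4 aaEeNNmm=4 aaEeNnMm=8 aaEeNnmm=8 aaEennMm=4 aaEennmm=4
AaEennmm hits 8/256; gcd=8; 8÷8/256÷8 = 1/32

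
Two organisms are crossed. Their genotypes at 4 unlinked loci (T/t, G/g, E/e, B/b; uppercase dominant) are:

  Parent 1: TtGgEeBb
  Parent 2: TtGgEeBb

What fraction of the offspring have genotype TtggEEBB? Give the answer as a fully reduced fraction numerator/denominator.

P(TtggEEBB) = 1/128

TtGgEeBb gametes: TGEB×1, TGEb×1, TGeB×1, TGeb×1, TgEB×1, TgEb×1, TgeB×1, Tgeb×1, tGEB×1, tGEb×1, tGeB×1, tGeb×1, tgEB×1, tgEb×1, tgeB×1, tgeb×1
TtGgEeBb gametes: TGEB×1, TGEb×1, TGeB×1, TGeb×1, TgEB×1, TgEb×1, TgeB×1, Tgeb×1, tGEB×1, tGEb×1, tGeB×1, tGeb×1, tgEB×1, tgEb×1, tgeB×1, tgeb×1
TtGgEeBb×TtGgEeBb grid (16·16=256): TTGGEEBB=1 TTGGEEBb=2 TTGGEEbb=1 TTGGEeBB=2 TTGGEeBb=4 TTGGEebb=2 TTGGeeBB=1 TTGGeeBb=2 TTGGeebb=1 TTGgEEBB=2 TTGgEEBb=4 TTGgEEbb=2 TTGgEeBB=4 TTGgEeBb=8 TTGgEebb=4 TTGgeeBB=2 TTGgeeBb=4 TTGgeebb=2 TTggEEBB=1 TTggEEBb=2 TTggEEbb=1 TTggEeBB=2 TTggEeBb=4 TTggEebb=2 TTggeeBB=1 TTggeeBb=2 TTggeebb=1 TtGGEEBB=2 TtGGEEBb=4 TtGGEEbb=2 TtGGEeBB=4 TtGGEeBb=8 TtGGEebb=4 TtGGeeBB=2 TtGGeeBb=4 TtGGeebb=2 TtGgEEBB=4 TtGgEEBb=8 TtGgEEbb=4 TtGgEeBB=8 TtGgEeBb=16 TtGgEebb=8 TtGgeeBB=4 TtGgeeBb=8 TtGgeebb=4 TtggEEBB=2 TtggEEBb=4 TtggEEbb=2 TtggEeBB=4 TtggEeBb=8 TtggEebb=4 TtggeeBB=2 TtggeeBb=4 Ttggeebb=2 ttGGEEBB=1 ttGGEEBb=2 ttGGEEbb=1 ttGGEeBB=2 ttGGEeBb=4 ttGGEebb=2 ttGGeeBB=1 ttGGeeBb=2 ttGGeebb=1 ttGgEEBB=2 ttGgEEBb=4 ttGgEEbb=2 ttGgEeBB=4 ttGgEeBb=8 ttGgEebb=4 ttGgeeBB=2 ttGgeeBb=4 ttGgeebb=2 ttggEEBB=1 ttggEEBb=2 ttggEEbb=1 ttggEeBB=2 ttggEeBb=4 ttggEebb=2 ttggeeBB=1 ttggeeBb=2 ttggeebb=1
TtggEEBB hits 2/256; gcd=2; 2÷2/256÷2 = 1/128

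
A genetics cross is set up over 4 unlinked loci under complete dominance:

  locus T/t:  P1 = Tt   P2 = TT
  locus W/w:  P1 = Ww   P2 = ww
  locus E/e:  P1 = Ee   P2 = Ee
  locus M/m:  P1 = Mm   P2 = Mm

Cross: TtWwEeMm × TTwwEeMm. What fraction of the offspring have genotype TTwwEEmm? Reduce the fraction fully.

TtWwEeMm gametes: TWEM×1, TWEm×1, TWeM×1, TWem×1, TwEM×1, TwEm×1, TweM×1, Twem×1, tWEM×1, tWEm×1, tWeM×1, tWem×1, twEM×1, twEm×1, tweM×1, twem×1
TTwwEeMm gametes: TwEM×4, TwEm×4, TweM×4, Twem×4
TtWwEeMm×TTwwEeMm grid (16·16=256): TTWwEEMM=4 TTWwEEMm=8 TTWwEEmm=4 TTWwEeMM=8 TTWwEeMm=16 TTWwEemm=8 TTWweeMM=4 TTWweeMm=8 TTWweemm=4 TTwwEEMM=4 TTwwEEMm=8 TTwwEEmm=4 TTwwEeMM=8 TTwwEeMm=16 TTwwEemm=8 TTwweeMM=4 TTwweeMm=8 TTwweemm=4 TtWwEEMM=4 TtWwEEMm=8 TtWwEEmm=4 TtWwEeMM=8 TtWwEeMm=16 TtWwEemm=8 TtWweeMM=4 TtWweeMm=8 TtWweemm=4 TtwwEEMM=4 TtwwEEMm=8 TtwwEEmm=4 TtwwEeMM=8 TtwwEeMm=16 TtwwEemm=8 TtwweeMM=4 TtwweeMm=8 Ttwweemm=4
TTwwEEmm hits 4/256; gcd=4; 4÷4/256÷4 = 1/64

P(TTwwEEmm) = 1/64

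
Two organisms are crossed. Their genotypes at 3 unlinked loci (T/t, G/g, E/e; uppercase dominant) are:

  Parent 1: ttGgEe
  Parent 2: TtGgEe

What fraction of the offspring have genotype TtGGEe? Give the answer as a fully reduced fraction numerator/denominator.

ttGgEe gametes: tGE×2, tGe×2, tgE×2, tge×2
TtGgEe gametes: TGE×1, TGe×1, TgE×1, Tge×1, tGE×1, tGe×1, tgE×1, tge×1
ttGgEe×TtGgEe grid (8·8=64): TtGGEE=2 TtGGEe=4 TtGGee=2 TtGgEE=4 TtGgEe=8 TtGgee=4 TtggEE=2 TtggEe=4 Ttggee=2 ttGGEE=2 ttGGEe=4 ttGGee=2 ttGgEE=4 ttGgEe=8 ttGgee=4 ttggEE=2 ttggEe=4 ttggee=2
TtGGEe hits 4/64; gcd=4; 4÷4/64÷4 = 1/16

P(TtGGEe) = 1/16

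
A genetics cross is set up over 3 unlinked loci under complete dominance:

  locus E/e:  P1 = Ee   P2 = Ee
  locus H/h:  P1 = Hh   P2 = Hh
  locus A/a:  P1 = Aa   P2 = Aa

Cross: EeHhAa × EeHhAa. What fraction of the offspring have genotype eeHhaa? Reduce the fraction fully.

EeHhAa gametes: EHA×1, EHa×1, EhA×1, Eha×1, eHA×1, eHa×1, ehA×1, eha×1
EeHhAa gametes: EHA×1, EHa×1, EhA×1, Eha×1, eHA×1, eHa×1, ehA×1, eha×1
EeHhAa×EeHhAa grid (8·8=64): EEHHAA=1 EEHHAa=2 EEHHaa=1 EEHhAA=2 EEHhAa=4 EEHhaa=2 EEhhAA=1 EEhhAa=2 EEhhaa=1 EeHHAA=2 EeHHAa=4 EeHHaa=2 EeHhAA=4 EeHhAa=8 EeHhaa=4 EehhAA=2 EehhAa=4 Eehhaa=2 eeHHAA=1 eeHHAa=2 eeHHaa=1 eeHhAA=2 eeHhAa=4 eeHhaa=2 eehhAA=1 eehhAa=2 eehhaa=1
eeHhaa hits 2/64; gcd=2; 2÷2/64÷2 = 1/32

P(eeHhaa) = 1/32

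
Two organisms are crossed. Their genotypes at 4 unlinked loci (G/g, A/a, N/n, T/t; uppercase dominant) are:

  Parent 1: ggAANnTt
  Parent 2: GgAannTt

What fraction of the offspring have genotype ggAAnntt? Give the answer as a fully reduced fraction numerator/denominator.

ggAANnTt gametes: gANT×4, gANt×4, gAnT×4, gAnt×4
GgAannTt gametes: GAnT×2, GAnt×2, GanT×2, Gant×2, gAnT×2, gAnt×2, ganT×2, gant×2
ggAANnTt×GgAannTt grid (16·16=256): GgAANnTT=8 GgAANnTt=16 GgAANntt=8 GgAAnnTT=8 GgAAnnTt=16 GgAAnntt=8 GgAaNnTT=8 GgAaNnTt=16 GgAaNntt=8 GgAannTT=8 GgAannTt=16 GgAanntt=8 ggAANnTT=8 ggAANnTt=16 ggAANntt=8 ggAAnnTT=8 ggAAnnTt=16 ggAAnntt=8 ggAaNnTT=8 ggAaNnTt=16 ggAaNntt=8 ggAannTT=8 ggAannTt=16 ggAanntt=8
ggAAnntt hits 8/256; gcd=8; 8÷8/256÷8 = 1/32

P(ggAAnntt) = 1/32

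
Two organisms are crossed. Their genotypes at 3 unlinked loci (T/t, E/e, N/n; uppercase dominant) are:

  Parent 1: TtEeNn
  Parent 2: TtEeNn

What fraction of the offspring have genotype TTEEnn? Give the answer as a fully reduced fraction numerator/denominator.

TtEeNn gametes: TEN×1, TEn×1, TeN×1, Ten×1, tEN×1, tEn×1, teN×1, ten×1
TtEeNn gametes: TEN×1, TEn×1, TeN×1, Ten×1, tEN×1, tEn×1, teN×1, ten×1
TtEeNn×TtEeNn grid (8·8=64): TTEENN=1 TTEENn=2 TTEEnn=1 TTEeNN=2 TTEeNn=4 TTEenn=2 TTeeNN=1 TTeeNn=2 TTeenn=1 TtEENN=2 TtEENn=4 TtEEnn=2 TtEeNN=4 TtEeNn=8 TtEenn=4 TteeNN=2 TteeNn=4 Tteenn=2 ttEENN=1 ttEENn=2 ttEEnn=1 ttEeNN=2 ttEeNn=4 ttEenn=2 tteeNN=1 tteeNn=2 tteenn=1
TTEEnn hits 1/64; gcd=1; 1÷1/64÷1 = 1/64

P(TTEEnn) = 1/64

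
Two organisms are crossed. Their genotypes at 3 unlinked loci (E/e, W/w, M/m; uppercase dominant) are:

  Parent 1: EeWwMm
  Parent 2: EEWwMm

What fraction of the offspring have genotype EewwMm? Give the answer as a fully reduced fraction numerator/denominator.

P(EewwMm) = 1/16

EeWwMm gametes: EWM×1, EWm×1, EwM×1, Ewm×1, eWM×1, eWm×1, ewM×1, ewm×1
EEWwMm gametes: EWM×2, EWm×2, EwM×2, Ewm×2
EeWwMm×EEWwMm grid (8·8=64): EEWWMM=2 EEWWMm=4 EEWWmm=2 EEWwMM=4 EEWwMm=8 EEWwmm=4 EEwwMM=2 EEwwMm=4 EEwwmm=2 EeWWMM=2 EeWWMm=4 EeWWmm=2 EeWwMM=4 EeWwMm=8 EeWwmm=4 EewwMM=2 EewwMm=4 Eewwmm=2
EewwMm hits 4/64; gcd=4; 4÷4/64÷4 = 1/16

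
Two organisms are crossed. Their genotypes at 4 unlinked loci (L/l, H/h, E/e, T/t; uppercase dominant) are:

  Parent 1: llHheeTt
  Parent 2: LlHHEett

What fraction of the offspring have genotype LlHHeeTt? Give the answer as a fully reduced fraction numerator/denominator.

P(LlHHeeTt) = 1/16

llHheeTt gametes: lHeT×4, lHet×4, lheT×4, lhet×4
LlHHEett gametes: LHEt×4, LHet×4, lHEt×4, lHet×4
llHheeTt×LlHHEett grid (16·16=256): LlHHEeTt=16 LlHHEett=16 LlHHeeTt=16 LlHHeett=16 LlHhEeTt=16 LlHhEett=16 LlHheeTt=16 LlHheett=16 llHHEeTt=16 llHHEett=16 llHHeeTt=16 llHHeett=16 llHhEeTt=16 llHhEett=16 llHheeTt=16 llHheett=16
LlHHeeTt hits 16/256; gcd=16; 16÷16/256÷16 = 1/16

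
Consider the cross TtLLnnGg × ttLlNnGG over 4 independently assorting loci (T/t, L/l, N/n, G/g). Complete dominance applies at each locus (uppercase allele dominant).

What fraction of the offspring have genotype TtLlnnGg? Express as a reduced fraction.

TtLLnnGg gametes: TLnG×4, TLng×4, tLnG×4, tLng×4
ttLlNnGG gametes: tLNG×4, tLnG×4, tlNG×4, tlnG×4
TtLLnnGg×ttLlNnGG grid (16·16=256): TtLLNnGG=16 TtLLNnGg=16 TtLLnnGG=16 TtLLnnGg=16 TtLlNnGG=16 TtLlNnGg=16 TtLlnnGG=16 TtLlnnGg=16 ttLLNnGG=16 ttLLNnGg=16 ttLLnnGG=16 ttLLnnGg=16 ttLlNnGG=16 ttLlNnGg=16 ttLlnnGG=16 ttLlnnGg=16
TtLlnnGg hits 16/256; gcd=16; 16÷16/256÷16 = 1/16

P(TtLlnnGg) = 1/16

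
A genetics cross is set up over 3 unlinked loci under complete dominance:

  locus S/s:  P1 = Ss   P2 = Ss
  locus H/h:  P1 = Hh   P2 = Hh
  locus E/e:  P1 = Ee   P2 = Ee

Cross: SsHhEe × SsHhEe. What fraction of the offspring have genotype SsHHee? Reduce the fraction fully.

P(SsHHee) = 1/32

SsHhEe gametes: SHE×1, SHe×1, ShE×1, She×1, sHE×1, sHe×1, shE×1, she×1
SsHhEe gametes: SHE×1, SHe×1, ShE×1, She×1, sHE×1, sHe×1, shE×1, she×1
SsHhEe×SsHhEe grid (8·8=64): SSHHEE=1 SSHHEe=2 SSHHee=1 SSHhEE=2 SSHhEe=4 SSHhee=2 SShhEE=1 SShhEe=2 SShhee=1 SsHHEE=2 SsHHEe=4 SsHHee=2 SsHhEE=4 SsHhEe=8 SsHhee=4 SshhEE=2 SshhEe=4 Sshhee=2 ssHHEE=1 ssHHEe=2 ssHHee=1 ssHhEE=2 ssHhEe=4 ssHhee=2 sshhEE=1 sshhEe=2 sshhee=1
SsHHee hits 2/64; gcd=2; 2÷2/64÷2 = 1/32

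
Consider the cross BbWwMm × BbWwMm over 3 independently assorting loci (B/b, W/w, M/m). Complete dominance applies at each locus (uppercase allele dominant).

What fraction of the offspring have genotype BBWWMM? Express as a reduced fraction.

BbWwMm gametes: BWM×1, BWm×1, BwM×1, Bwm×1, bWM×1, bWm×1, bwM×1, bwm×1
BbWwMm gametes: BWM×1, BWm×1, BwM×1, Bwm×1, bWM×1, bWm×1, bwM×1, bwm×1
BbWwMm×BbWwMm grid (8·8=64): BBWWMM=1 BBWWMm=2 BBWWmm=1 BBWwMM=2 BBWwMm=4 BBWwmm=2 BBwwMM=1 BBwwMm=2 BBwwmm=1 BbWWMM=2 BbWWMm=4 BbWWmm=2 BbWwMM=4 BbWwMm=8 BbWwmm=4 BbwwMM=2 BbwwMm=4 Bbwwmm=2 bbWWMM=1 bbWWMm=2 bbWWmm=1 bbWwMM=2 bbWwMm=4 bbWwmm=2 bbwwMM=1 bbwwMm=2 bbwwmm=1
BBWWMM hits 1/64; gcd=1; 1÷1/64÷1 = 1/64

P(BBWWMM) = 1/64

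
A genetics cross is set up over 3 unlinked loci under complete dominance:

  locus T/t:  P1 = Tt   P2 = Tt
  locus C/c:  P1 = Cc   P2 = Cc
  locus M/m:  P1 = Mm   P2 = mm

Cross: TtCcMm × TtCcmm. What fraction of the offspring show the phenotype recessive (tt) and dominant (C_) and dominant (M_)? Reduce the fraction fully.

TtCcMm gametes: TCM×1, TCm×1, TcM×1, Tcm×1, tCM×1, tCm×1, tcM×1, tcm×1
TtCcmm gametes: TCm×2, Tcm×2, tCm×2, tcm×2
TtCcMm×TtCcmm grid (8·8=64): TTCCMm=2 TTCCmm=2 TTCcMm=4 TTCcmm=4 TTccMm=2 TTccmm=2 TtCCMm=4 TtCCmm=4 TtCcMm=8 TtCcmm=8 TtccMm=4 Ttccmm=4 ttCCMm=2 ttCCmm=2 ttCcMm=4 ttCcmm=4 ttccMm=2 ttccmm=2
tt C_ M_ hits 6/64; gcd=2; 6÷2/64÷2 = 3/32

P(tt C_ M_) = 3/32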